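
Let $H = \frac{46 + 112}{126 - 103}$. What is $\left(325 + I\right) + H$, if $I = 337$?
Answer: $\frac{15384}{23} \approx 668.87$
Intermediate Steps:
$H = \frac{158}{23} \approx 6.8696$
$\left(325 + I\right) + H = \left(325 + 337\right) + \frac{158}{23} = 662 + \frac{158}{23} = \frac{15384}{23}$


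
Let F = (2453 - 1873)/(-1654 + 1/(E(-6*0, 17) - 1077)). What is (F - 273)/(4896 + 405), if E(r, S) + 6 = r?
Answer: -163216133/3165197061 ≈ -0.051566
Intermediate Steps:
E(r, S) = -6 + r
F = -628140/1791283 (F = (2453 - 1873)/(-1654 + 1/((-6 - 6*0) - 1077)) = 580/(-1654 + 1/((-6 + 0) - 1077)) = 580/(-1654 + 1/(-6 - 1077)) = 580/(-1654 + 1/(-1083)) = 580/(-1654 - 1/1083) = 580/(-1791283/1083) = 580*(-1083/1791283) = -628140/1791283 ≈ -0.35067)
(F - 273)/(4896 + 405) = (-628140/1791283 - 273)/(4896 + 405) = -489648399/1791283/5301 = -489648399/1791283*1/5301 = -163216133/3165197061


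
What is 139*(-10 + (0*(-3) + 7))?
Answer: -417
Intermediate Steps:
139*(-10 + (0*(-3) + 7)) = 139*(-10 + (0 + 7)) = 139*(-10 + 7) = 139*(-3) = -417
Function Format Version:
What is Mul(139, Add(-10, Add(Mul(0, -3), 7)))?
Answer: -417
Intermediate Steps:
Mul(139, Add(-10, Add(Mul(0, -3), 7))) = Mul(139, Add(-10, Add(0, 7))) = Mul(139, Add(-10, 7)) = Mul(139, -3) = -417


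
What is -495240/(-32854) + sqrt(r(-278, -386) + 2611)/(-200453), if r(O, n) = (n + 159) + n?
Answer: 247620/16427 - 3*sqrt(222)/200453 ≈ 15.074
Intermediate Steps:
r(O, n) = 159 + 2*n (r(O, n) = (159 + n) + n = 159 + 2*n)
-495240/(-32854) + sqrt(r(-278, -386) + 2611)/(-200453) = -495240/(-32854) + sqrt((159 + 2*(-386)) + 2611)/(-200453) = -495240*(-1/32854) + sqrt((159 - 772) + 2611)*(-1/200453) = 247620/16427 + sqrt(-613 + 2611)*(-1/200453) = 247620/16427 + sqrt(1998)*(-1/200453) = 247620/16427 + (3*sqrt(222))*(-1/200453) = 247620/16427 - 3*sqrt(222)/200453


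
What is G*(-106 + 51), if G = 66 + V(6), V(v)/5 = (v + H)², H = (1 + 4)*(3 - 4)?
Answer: -3905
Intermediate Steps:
H = -5 (H = 5*(-1) = -5)
V(v) = 5*(-5 + v)² (V(v) = 5*(v - 5)² = 5*(-5 + v)²)
G = 71 (G = 66 + 5*(-5 + 6)² = 66 + 5*1² = 66 + 5*1 = 66 + 5 = 71)
G*(-106 + 51) = 71*(-106 + 51) = 71*(-55) = -3905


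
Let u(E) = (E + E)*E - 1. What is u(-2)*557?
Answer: 3899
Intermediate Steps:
u(E) = -1 + 2*E**2 (u(E) = (2*E)*E - 1 = 2*E**2 - 1 = -1 + 2*E**2)
u(-2)*557 = (-1 + 2*(-2)**2)*557 = (-1 + 2*4)*557 = (-1 + 8)*557 = 7*557 = 3899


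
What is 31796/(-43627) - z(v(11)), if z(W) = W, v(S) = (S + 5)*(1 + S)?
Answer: -8408180/43627 ≈ -192.73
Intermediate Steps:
v(S) = (1 + S)*(5 + S) (v(S) = (5 + S)*(1 + S) = (1 + S)*(5 + S))
31796/(-43627) - z(v(11)) = 31796/(-43627) - (5 + 11**2 + 6*11) = 31796*(-1/43627) - (5 + 121 + 66) = -31796/43627 - 1*192 = -31796/43627 - 192 = -8408180/43627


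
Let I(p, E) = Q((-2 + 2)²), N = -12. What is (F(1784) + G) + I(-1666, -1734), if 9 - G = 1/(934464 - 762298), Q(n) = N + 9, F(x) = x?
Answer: 308177139/172166 ≈ 1790.0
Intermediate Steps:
Q(n) = -3 (Q(n) = -12 + 9 = -3)
I(p, E) = -3
G = 1549493/172166 (G = 9 - 1/(934464 - 762298) = 9 - 1/172166 = 1549493/172166 ≈ 9.0000)
(F(1784) + G) + I(-1666, -1734) = (1784 + 1549493/172166) - 3 = 308693637/172166 - 3 = 308177139/172166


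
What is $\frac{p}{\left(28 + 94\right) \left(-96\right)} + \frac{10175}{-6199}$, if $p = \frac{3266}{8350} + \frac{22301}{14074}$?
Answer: $- \frac{7003000206835883}{4266057714057600} \approx -1.6416$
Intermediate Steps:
$p = \frac{116089517}{58758950}$ ($p = 3266 \cdot \frac{1}{8350} + 22301 \cdot \frac{1}{14074} = \frac{1633}{4175} + \frac{22301}{14074} = \frac{116089517}{58758950} \approx 1.9757$)
$\frac{p}{\left(28 + 94\right) \left(-96\right)} + \frac{10175}{-6199} = \frac{116089517}{58758950 \left(28 + 94\right) \left(-96\right)} + \frac{10175}{-6199} = \frac{116089517}{58758950 \cdot 122 \left(-96\right)} + 10175 \left(- \frac{1}{6199}\right) = \frac{116089517}{58758950 \left(-11712\right)} - \frac{10175}{6199} = \frac{116089517}{58758950} \left(- \frac{1}{11712}\right) - \frac{10175}{6199} = - \frac{116089517}{688184822400} - \frac{10175}{6199} = - \frac{7003000206835883}{4266057714057600}$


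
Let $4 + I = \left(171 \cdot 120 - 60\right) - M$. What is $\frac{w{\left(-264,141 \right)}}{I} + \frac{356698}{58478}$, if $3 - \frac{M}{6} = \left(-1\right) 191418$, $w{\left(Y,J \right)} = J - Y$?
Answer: $\frac{40235662927}{6596727746} \approx 6.0993$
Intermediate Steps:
$M = 1148526$ ($M = 18 - 6 \left(\left(-1\right) 191418\right) = 18 - -1148508 = 18 + 1148508 = 1148526$)
$I = -1128070$ ($I = -4 + \left(\left(171 \cdot 120 - 60\right) - 1148526\right) = -4 + \left(\left(20520 - 60\right) - 1148526\right) = -4 + \left(20460 - 1148526\right) = -4 - 1128066 = -1128070$)
$\frac{w{\left(-264,141 \right)}}{I} + \frac{356698}{58478} = \frac{141 - -264}{-1128070} + \frac{356698}{58478} = \left(141 + 264\right) \left(- \frac{1}{1128070}\right) + 356698 \cdot \frac{1}{58478} = 405 \left(- \frac{1}{1128070}\right) + \frac{178349}{29239} = - \frac{81}{225614} + \frac{178349}{29239} = \frac{40235662927}{6596727746}$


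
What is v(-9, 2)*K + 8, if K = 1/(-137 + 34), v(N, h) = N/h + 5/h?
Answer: 826/103 ≈ 8.0194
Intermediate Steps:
v(N, h) = 5/h + N/h
K = -1/103 (K = 1/(-103) = -1/103 ≈ -0.0097087)
v(-9, 2)*K + 8 = ((5 - 9)/2)*(-1/103) + 8 = ((1/2)*(-4))*(-1/103) + 8 = -2*(-1/103) + 8 = 2/103 + 8 = 826/103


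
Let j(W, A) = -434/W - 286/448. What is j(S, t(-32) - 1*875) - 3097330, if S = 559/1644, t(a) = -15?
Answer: -387995176321/125216 ≈ -3.0986e+6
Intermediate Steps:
S = 559/1644 (S = 559*(1/1644) = 559/1644 ≈ 0.34002)
j(W, A) = -143/224 - 434/W (j(W, A) = -434/W - 286*1/448 = -434/W - 143/224 = -143/224 - 434/W)
j(S, t(-32) - 1*875) - 3097330 = (-143/224 - 434/559/1644) - 3097330 = (-143/224 - 434*1644/559) - 3097330 = (-143/224 - 713496/559) - 3097330 = -159903041/125216 - 3097330 = -387995176321/125216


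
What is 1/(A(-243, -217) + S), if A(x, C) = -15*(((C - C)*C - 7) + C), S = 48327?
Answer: 1/51687 ≈ 1.9347e-5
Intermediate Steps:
A(x, C) = 105 - 15*C (A(x, C) = -15*((0*C - 7) + C) = -15*((0 - 7) + C) = -15*(-7 + C) = 105 - 15*C)
1/(A(-243, -217) + S) = 1/((105 - 15*(-217)) + 48327) = 1/((105 + 3255) + 48327) = 1/(3360 + 48327) = 1/51687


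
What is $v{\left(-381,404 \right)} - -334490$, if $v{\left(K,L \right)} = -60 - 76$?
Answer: $334354$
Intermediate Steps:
$v{\left(K,L \right)} = -136$
$v{\left(-381,404 \right)} - -334490 = -136 - -334490 = -136 + 334490 = 334354$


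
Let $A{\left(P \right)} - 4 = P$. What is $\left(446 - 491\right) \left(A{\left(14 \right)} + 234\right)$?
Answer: $-11340$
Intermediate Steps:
$A{\left(P \right)} = 4 + P$
$\left(446 - 491\right) \left(A{\left(14 \right)} + 234\right) = \left(446 - 491\right) \left(\left(4 + 14\right) + 234\right) = - 45 \left(18 + 234\right) = \left(-45\right) 252 = -11340$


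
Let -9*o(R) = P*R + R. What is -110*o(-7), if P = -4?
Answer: 770/3 ≈ 256.67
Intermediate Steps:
o(R) = R/3 (o(R) = -(-4*R + R)/9 = -(-1)*R/3 = R/3)
-110*o(-7) = -110*(-7)/3 = -110*(-7/3) = 770/3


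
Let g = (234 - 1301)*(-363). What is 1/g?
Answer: 1/387321 ≈ 2.5818e-6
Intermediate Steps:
g = 387321 (g = -1067*(-363) = 387321)
1/g = 1/387321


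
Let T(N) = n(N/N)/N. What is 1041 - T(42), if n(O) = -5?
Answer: 43727/42 ≈ 1041.1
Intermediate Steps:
T(N) = -5/N
1041 - T(42) = 1041 - (-5)/42 = 1041 - 1*(-5/42) = 1041 + 5/42 = 43727/42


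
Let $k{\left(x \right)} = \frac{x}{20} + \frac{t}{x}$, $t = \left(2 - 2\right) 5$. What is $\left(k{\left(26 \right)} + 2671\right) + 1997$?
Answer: $\frac{46693}{10} \approx 4669.3$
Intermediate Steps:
$t = 0$ ($t = 0 \cdot 5 = 0$)
$k{\left(x \right)} = \frac{x}{20}$ ($k{\left(x \right)} = \frac{x}{20} + \frac{0}{x} = x \frac{1}{20} + 0 = \frac{x}{20} + 0 = \frac{x}{20}$)
$\left(k{\left(26 \right)} + 2671\right) + 1997 = \left(\frac{1}{20} \cdot 26 + 2671\right) + 1997 = \left(\frac{13}{10} + 2671\right) + 1997 = \frac{26723}{10} + 1997 = \frac{46693}{10}$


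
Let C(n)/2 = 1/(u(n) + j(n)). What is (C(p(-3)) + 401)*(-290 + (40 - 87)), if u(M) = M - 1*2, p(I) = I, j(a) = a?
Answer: -540211/4 ≈ -1.3505e+5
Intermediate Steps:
u(M) = -2 + M (u(M) = M - 2 = -2 + M)
C(n) = 2/(-2 + 2*n) (C(n) = 2/((-2 + n) + n) = 2/(-2 + 2*n))
(C(p(-3)) + 401)*(-290 + (40 - 87)) = (1/(-1 - 3) + 401)*(-290 + (40 - 87)) = (1/(-4) + 401)*(-290 - 47) = (-¼ + 401)*(-337) = (1603/4)*(-337) = -540211/4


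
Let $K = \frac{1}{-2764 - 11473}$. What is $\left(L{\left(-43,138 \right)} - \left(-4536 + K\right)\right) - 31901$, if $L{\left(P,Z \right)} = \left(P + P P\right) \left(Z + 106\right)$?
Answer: $\frac{5884137864}{14237} \approx 4.133 \cdot 10^{5}$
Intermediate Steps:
$L{\left(P,Z \right)} = \left(106 + Z\right) \left(P + P^{2}\right)$ ($L{\left(P,Z \right)} = \left(P + P^{2}\right) \left(106 + Z\right) = \left(106 + Z\right) \left(P + P^{2}\right)$)
$K = - \frac{1}{14237}$ ($K = \frac{1}{-14237} = - \frac{1}{14237} \approx -7.024 \cdot 10^{-5}$)
$\left(L{\left(-43,138 \right)} - \left(-4536 + K\right)\right) - 31901 = \left(- 43 \left(106 + 138 + 106 \left(-43\right) - 5934\right) + \left(4536 - - \frac{1}{14237}\right)\right) - 31901 = \left(- 43 \left(106 + 138 - 4558 - 5934\right) + \left(4536 + \frac{1}{14237}\right)\right) - 31901 = \left(\left(-43\right) \left(-10248\right) + \frac{64579033}{14237}\right) - 31901 = \left(440664 + \frac{64579033}{14237}\right) - 31901 = \frac{6338312401}{14237} - 31901 = \frac{5884137864}{14237}$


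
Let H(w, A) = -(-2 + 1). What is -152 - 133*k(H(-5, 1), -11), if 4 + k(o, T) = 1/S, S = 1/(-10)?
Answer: 1710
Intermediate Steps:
S = -1/10 ≈ -0.10000
H(w, A) = 1 (H(w, A) = -1*(-1) = 1)
k(o, T) = -14 (k(o, T) = -4 + 1/(-1/10) = -4 - 10 = -14)
-152 - 133*k(H(-5, 1), -11) = -152 - 133*(-14) = -152 + 1862 = 1710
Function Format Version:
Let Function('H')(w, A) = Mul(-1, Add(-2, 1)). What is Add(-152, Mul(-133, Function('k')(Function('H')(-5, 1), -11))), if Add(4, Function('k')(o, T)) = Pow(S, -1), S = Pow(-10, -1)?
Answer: 1710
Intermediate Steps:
S = Rational(-1, 10) ≈ -0.10000
Function('H')(w, A) = 1 (Function('H')(w, A) = Mul(-1, -1) = 1)
Function('k')(o, T) = -14 (Function('k')(o, T) = Add(-4, Pow(Rational(-1, 10), -1)) = Add(-4, -10) = -14)
Add(-152, Mul(-133, Function('k')(Function('H')(-5, 1), -11))) = Add(-152, Mul(-133, -14)) = Add(-152, 1862) = 1710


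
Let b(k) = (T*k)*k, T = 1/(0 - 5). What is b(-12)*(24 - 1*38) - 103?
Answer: 1501/5 ≈ 300.20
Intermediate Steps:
T = -⅕ (T = 1/(-5) = -⅕ ≈ -0.20000)
b(k) = -k²/5 (b(k) = (-k/5)*k = -k²/5)
b(-12)*(24 - 1*38) - 103 = (-⅕*(-12)²)*(24 - 1*38) - 103 = (-⅕*144)*(24 - 38) - 103 = -144/5*(-14) - 103 = 2016/5 - 103 = 1501/5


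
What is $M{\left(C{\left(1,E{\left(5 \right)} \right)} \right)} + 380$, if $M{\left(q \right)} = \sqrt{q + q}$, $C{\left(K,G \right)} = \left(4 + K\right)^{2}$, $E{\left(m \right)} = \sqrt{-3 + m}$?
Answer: $380 + 5 \sqrt{2} \approx 387.07$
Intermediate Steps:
$M{\left(q \right)} = \sqrt{2} \sqrt{q}$ ($M{\left(q \right)} = \sqrt{2 q} = \sqrt{2} \sqrt{q}$)
$M{\left(C{\left(1,E{\left(5 \right)} \right)} \right)} + 380 = \sqrt{2} \sqrt{\left(4 + 1\right)^{2}} + 380 = \sqrt{2} \sqrt{5^{2}} + 380 = \sqrt{2} \sqrt{25} + 380 = \sqrt{2} \cdot 5 + 380 = 5 \sqrt{2} + 380 = 380 + 5 \sqrt{2}$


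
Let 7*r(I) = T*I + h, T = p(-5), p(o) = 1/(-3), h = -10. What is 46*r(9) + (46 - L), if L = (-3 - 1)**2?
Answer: -388/7 ≈ -55.429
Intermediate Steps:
p(o) = -1/3
T = -1/3 ≈ -0.33333
L = 16 (L = (-4)**2 = 16)
r(I) = -10/7 - I/21 (r(I) = (-I/3 - 10)/7 = (-10 - I/3)/7 = -10/7 - I/21)
46*r(9) + (46 - L) = 46*(-10/7 - 1/21*9) + (46 - 1*16) = 46*(-10/7 - 3/7) + (46 - 16) = 46*(-13/7) + 30 = -598/7 + 30 = -388/7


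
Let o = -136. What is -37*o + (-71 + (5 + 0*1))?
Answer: 4966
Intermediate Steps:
-37*o + (-71 + (5 + 0*1)) = -37*(-136) + (-71 + (5 + 0*1)) = 5032 + (-71 + (5 + 0)) = 5032 + (-71 + 5) = 5032 - 66 = 4966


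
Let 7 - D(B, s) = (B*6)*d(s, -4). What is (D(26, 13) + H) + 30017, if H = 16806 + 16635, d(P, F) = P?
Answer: 61437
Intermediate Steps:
H = 33441
D(B, s) = 7 - 6*B*s (D(B, s) = 7 - B*6*s = 7 - 6*B*s)
(D(26, 13) + H) + 30017 = ((7 - 6*26*13) + 33441) + 30017 = ((7 - 2028) + 33441) + 30017 = (-2021 + 33441) + 30017 = 31420 + 30017 = 61437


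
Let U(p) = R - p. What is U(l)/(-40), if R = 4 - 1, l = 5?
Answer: 1/20 ≈ 0.050000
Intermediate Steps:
R = 3
U(p) = 3 - p
U(l)/(-40) = (3 - 1*5)/(-40) = -(3 - 5)/40 = -1/40*(-2) = 1/20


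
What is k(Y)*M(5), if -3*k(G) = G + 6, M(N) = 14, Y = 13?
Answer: -266/3 ≈ -88.667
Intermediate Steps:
k(G) = -2 - G/3 (k(G) = -(G + 6)/3 = -(6 + G)/3 = -2 - G/3)
k(Y)*M(5) = (-2 - ⅓*13)*14 = (-2 - 13/3)*14 = -19/3*14 = -266/3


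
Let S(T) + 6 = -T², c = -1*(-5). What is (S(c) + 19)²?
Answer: 144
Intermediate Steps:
c = 5
S(T) = -6 - T²
(S(c) + 19)² = ((-6 - 1*5²) + 19)² = ((-6 - 1*25) + 19)² = ((-6 - 25) + 19)² = (-31 + 19)² = (-12)² = 144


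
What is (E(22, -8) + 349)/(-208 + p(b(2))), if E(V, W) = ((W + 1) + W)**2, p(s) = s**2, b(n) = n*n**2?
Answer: -287/72 ≈ -3.9861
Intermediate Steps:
b(n) = n**3
E(V, W) = (1 + 2*W)**2 (E(V, W) = ((1 + W) + W)**2 = (1 + 2*W)**2)
(E(22, -8) + 349)/(-208 + p(b(2))) = ((1 + 2*(-8))**2 + 349)/(-208 + (2**3)**2) = ((1 - 16)**2 + 349)/(-208 + 8**2) = ((-15)**2 + 349)/(-208 + 64) = (225 + 349)/(-144) = 574*(-1/144) = -287/72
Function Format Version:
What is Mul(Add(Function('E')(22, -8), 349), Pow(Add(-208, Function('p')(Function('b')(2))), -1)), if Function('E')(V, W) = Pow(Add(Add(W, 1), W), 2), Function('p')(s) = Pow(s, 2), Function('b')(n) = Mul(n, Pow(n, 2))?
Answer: Rational(-287, 72) ≈ -3.9861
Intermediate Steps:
Function('b')(n) = Pow(n, 3)
Function('E')(V, W) = Pow(Add(1, Mul(2, W)), 2) (Function('E')(V, W) = Pow(Add(Add(1, W), W), 2) = Pow(Add(1, Mul(2, W)), 2))
Mul(Add(Function('E')(22, -8), 349), Pow(Add(-208, Function('p')(Function('b')(2))), -1)) = Mul(Add(Pow(Add(1, Mul(2, -8)), 2), 349), Pow(Add(-208, Pow(Pow(2, 3), 2)), -1)) = Mul(Add(Pow(Add(1, -16), 2), 349), Pow(Add(-208, Pow(8, 2)), -1)) = Mul(Add(Pow(-15, 2), 349), Pow(Add(-208, 64), -1)) = Mul(Add(225, 349), Pow(-144, -1)) = Mul(574, Rational(-1, 144)) = Rational(-287, 72)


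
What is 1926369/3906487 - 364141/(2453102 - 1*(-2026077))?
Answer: 7206039488384/17497854534173 ≈ 0.41182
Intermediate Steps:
1926369/3906487 - 364141/(2453102 - 1*(-2026077)) = 1926369*(1/3906487) - 364141/(2453102 + 2026077) = 1926369/3906487 - 364141/4479179 = 7206039488384/17497854534173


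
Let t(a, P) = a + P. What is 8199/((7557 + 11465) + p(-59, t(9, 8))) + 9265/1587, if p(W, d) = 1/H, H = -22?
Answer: 4163504881/664132521 ≈ 6.2691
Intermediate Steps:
t(a, P) = P + a
p(W, d) = -1/22 (p(W, d) = 1/(-22) = -1/22)
8199/((7557 + 11465) + p(-59, t(9, 8))) + 9265/1587 = 8199/((7557 + 11465) - 1/22) + 9265/1587 = 8199/(19022 - 1/22) + 9265*(1/1587) = 8199/(418483/22) + 9265/1587 = 8199*(22/418483) + 9265/1587 = 180378/418483 + 9265/1587 = 4163504881/664132521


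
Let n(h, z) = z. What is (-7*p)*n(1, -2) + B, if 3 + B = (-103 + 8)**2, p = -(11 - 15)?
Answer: 9078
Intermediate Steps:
p = 4 (p = -1*(-4) = 4)
B = 9022 (B = -3 + (-103 + 8)**2 = -3 + (-95)**2 = -3 + 9025 = 9022)
(-7*p)*n(1, -2) + B = -7*4*(-2) + 9022 = -28*(-2) + 9022 = 56 + 9022 = 9078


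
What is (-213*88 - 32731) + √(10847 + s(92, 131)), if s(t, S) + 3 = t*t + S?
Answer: -51475 + √19439 ≈ -51336.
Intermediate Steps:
s(t, S) = -3 + S + t² (s(t, S) = -3 + (t*t + S) = -3 + (t² + S) = -3 + (S + t²) = -3 + S + t²)
(-213*88 - 32731) + √(10847 + s(92, 131)) = (-213*88 - 32731) + √(10847 + (-3 + 131 + 92²)) = (-18744 - 32731) + √(10847 + (-3 + 131 + 8464)) = -51475 + √(10847 + 8592) = -51475 + √19439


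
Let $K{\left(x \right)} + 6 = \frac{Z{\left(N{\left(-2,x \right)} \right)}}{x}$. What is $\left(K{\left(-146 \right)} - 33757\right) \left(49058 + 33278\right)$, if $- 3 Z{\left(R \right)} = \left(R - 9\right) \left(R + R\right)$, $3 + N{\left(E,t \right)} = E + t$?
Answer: $- \frac{606811132832}{219} \approx -2.7708 \cdot 10^{9}$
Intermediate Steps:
$N{\left(E,t \right)} = -3 + E + t$ ($N{\left(E,t \right)} = -3 + \left(E + t\right) = -3 + E + t$)
$Z{\left(R \right)} = - \frac{2 R \left(-9 + R\right)}{3}$ ($Z{\left(R \right)} = - \frac{\left(R - 9\right) \left(R + R\right)}{3} = - \frac{\left(-9 + R\right) 2 R}{3} = - \frac{2 R \left(-9 + R\right)}{3}$)
$K{\left(x \right)} = -6 + \frac{2 \left(-5 + x\right) \left(14 - x\right)}{3 x}$ ($K{\left(x \right)} = -6 + \frac{\frac{2}{3} \left(-3 - 2 + x\right) \left(9 - \left(-3 - 2 + x\right)\right)}{x} = -6 + \frac{\frac{2}{3} \left(-5 + x\right) \left(9 - \left(-5 + x\right)\right)}{x} = -6 + \frac{\frac{2}{3} \left(-5 + x\right) \left(14 - x\right)}{x} = -6 + \frac{2 \left(-5 + x\right) \left(14 - x\right)}{3 x}$)
$\left(K{\left(-146 \right)} - 33757\right) \left(49058 + 33278\right) = \left(\frac{2 \left(-70 - \left(-146\right)^{2} + 10 \left(-146\right)\right)}{3 \left(-146\right)} - 33757\right) \left(49058 + 33278\right) = \left(\frac{2}{3} \left(- \frac{1}{146}\right) \left(-70 - 21316 - 1460\right) - 33757\right) 82336 = \left(\frac{2}{3} \left(- \frac{1}{146}\right) \left(-22846\right) - 33757\right) 82336 = \left(\frac{22846}{219} - 33757\right) 82336 = \left(- \frac{7369937}{219}\right) 82336 = - \frac{606811132832}{219}$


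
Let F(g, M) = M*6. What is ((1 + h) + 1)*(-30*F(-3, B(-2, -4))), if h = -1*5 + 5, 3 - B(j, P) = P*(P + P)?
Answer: 10440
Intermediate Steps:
B(j, P) = 3 - 2*P**2 (B(j, P) = 3 - P*(P + P) = 3 - P*2*P = 3 - 2*P**2)
F(g, M) = 6*M
h = 0 (h = -5 + 5 = 0)
((1 + h) + 1)*(-30*F(-3, B(-2, -4))) = ((1 + 0) + 1)*(-180*(3 - 2*(-4)**2)) = (1 + 1)*(-180*(3 - 2*16)) = 2*(-180*(3 - 32)) = 2*(-180*(-29)) = 2*(-30*(-174)) = 2*5220 = 10440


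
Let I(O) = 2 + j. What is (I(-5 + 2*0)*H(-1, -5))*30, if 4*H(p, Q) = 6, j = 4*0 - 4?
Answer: -90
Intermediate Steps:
j = -4 (j = 0 - 4 = -4)
H(p, Q) = 3/2 (H(p, Q) = (1/4)*6 = 3/2)
I(O) = -2 (I(O) = 2 - 4 = -2)
(I(-5 + 2*0)*H(-1, -5))*30 = -2*3/2*30 = -3*30 = -90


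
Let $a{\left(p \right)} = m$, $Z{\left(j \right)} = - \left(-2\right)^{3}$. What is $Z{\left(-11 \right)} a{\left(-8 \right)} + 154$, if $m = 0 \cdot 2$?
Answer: $154$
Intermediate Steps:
$Z{\left(j \right)} = 8$ ($Z{\left(j \right)} = \left(-1\right) \left(-8\right) = 8$)
$m = 0$
$a{\left(p \right)} = 0$
$Z{\left(-11 \right)} a{\left(-8 \right)} + 154 = 8 \cdot 0 + 154 = 0 + 154 = 154$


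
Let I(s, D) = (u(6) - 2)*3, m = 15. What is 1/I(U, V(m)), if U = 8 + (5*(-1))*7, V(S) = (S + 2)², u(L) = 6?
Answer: 1/12 ≈ 0.083333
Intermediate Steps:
V(S) = (2 + S)²
U = -27 (U = 8 - 5*7 = 8 - 35 = -27)
I(s, D) = 12 (I(s, D) = (6 - 2)*3 = 4*3 = 12)
1/I(U, V(m)) = 1/12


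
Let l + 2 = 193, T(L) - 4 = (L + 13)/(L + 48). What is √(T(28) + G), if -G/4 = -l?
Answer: √1109771/38 ≈ 27.723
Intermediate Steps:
T(L) = 4 + (13 + L)/(48 + L) (T(L) = 4 + (L + 13)/(L + 48) = 4 + (13 + L)/(48 + L))
l = 191 (l = -2 + 193 = 191)
G = 764 (G = -(-4)*191 = -4*(-191) = 764)
√(T(28) + G) = √(5*(41 + 28)/(48 + 28) + 764) = √(5*69/76 + 764) = √(5*(1/76)*69 + 764) = √(345/76 + 764) = √(58409/76) = √1109771/38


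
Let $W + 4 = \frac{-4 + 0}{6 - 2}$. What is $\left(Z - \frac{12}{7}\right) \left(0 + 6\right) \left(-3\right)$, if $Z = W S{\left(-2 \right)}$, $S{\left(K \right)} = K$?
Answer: $- \frac{1044}{7} \approx -149.14$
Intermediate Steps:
$W = -5$ ($W = -4 + \frac{-4 + 0}{6 - 2} = -4 - \frac{4}{4} = -4 - 1 = -5$)
$Z = 10$ ($Z = \left(-5\right) \left(-2\right) = 10$)
$\left(Z - \frac{12}{7}\right) \left(0 + 6\right) \left(-3\right) = \left(10 - \frac{12}{7}\right) \left(0 + 6\right) \left(-3\right) = \left(10 - \frac{12}{7}\right) 6 \left(-3\right) = \left(10 - \frac{12}{7}\right) \left(-18\right) = \frac{58}{7} \left(-18\right) = - \frac{1044}{7}$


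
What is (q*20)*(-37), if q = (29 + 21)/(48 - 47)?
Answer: -37000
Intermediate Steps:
q = 50 (q = 50/1 = 50*1 = 50)
(q*20)*(-37) = (50*20)*(-37) = 1000*(-37) = -37000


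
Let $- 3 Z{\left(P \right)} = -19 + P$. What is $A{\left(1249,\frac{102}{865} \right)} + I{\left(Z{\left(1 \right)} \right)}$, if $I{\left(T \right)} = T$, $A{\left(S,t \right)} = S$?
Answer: $1255$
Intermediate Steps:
$Z{\left(P \right)} = \frac{19}{3} - \frac{P}{3}$ ($Z{\left(P \right)} = - \frac{-19 + P}{3} = \frac{19}{3} - \frac{P}{3}$)
$A{\left(1249,\frac{102}{865} \right)} + I{\left(Z{\left(1 \right)} \right)} = 1249 + \left(\frac{19}{3} - \frac{1}{3}\right) = 1249 + 6 = 1255$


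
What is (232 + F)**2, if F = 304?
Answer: 287296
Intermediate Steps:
(232 + F)**2 = (232 + 304)**2 = 536**2 = 287296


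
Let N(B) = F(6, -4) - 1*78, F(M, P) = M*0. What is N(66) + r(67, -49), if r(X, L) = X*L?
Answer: -3361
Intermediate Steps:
r(X, L) = L*X
F(M, P) = 0
N(B) = -78 (N(B) = 0 - 1*78 = 0 - 78 = -78)
N(66) + r(67, -49) = -78 - 49*67 = -78 - 3283 = -3361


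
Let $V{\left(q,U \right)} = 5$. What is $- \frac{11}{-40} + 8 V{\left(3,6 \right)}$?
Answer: $\frac{1611}{40} \approx 40.275$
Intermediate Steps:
$- \frac{11}{-40} + 8 V{\left(3,6 \right)} = - \frac{11}{-40} + 8 \cdot 5 = \left(-11\right) \left(- \frac{1}{40}\right) + 40 = \frac{11}{40} + 40 = \frac{1611}{40}$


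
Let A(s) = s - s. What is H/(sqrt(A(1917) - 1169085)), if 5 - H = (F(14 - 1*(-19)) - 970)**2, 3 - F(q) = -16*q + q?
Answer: 222779*I*sqrt(1169085)/1169085 ≈ 206.04*I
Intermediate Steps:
F(q) = 3 + 15*q (F(q) = 3 - (-16*q + q) = 3 - (-15)*q = 3 + 15*q)
H = -222779 (H = 5 - ((3 + 15*(14 - 1*(-19))) - 970)**2 = 5 - ((3 + 15*(14 + 19)) - 970)**2 = 5 - ((3 + 15*33) - 970)**2 = 5 - ((3 + 495) - 970)**2 = 5 - (498 - 970)**2 = 5 - 1*(-472)**2 = 5 - 1*222784 = 5 - 222784 = -222779)
A(s) = 0
H/(sqrt(A(1917) - 1169085)) = -222779/sqrt(0 - 1169085) = -222779*(-I*sqrt(1169085)/1169085) = -(-222779)*I*sqrt(1169085)/1169085 = 222779*I*sqrt(1169085)/1169085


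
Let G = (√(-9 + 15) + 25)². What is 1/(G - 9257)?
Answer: -4313/37196438 - 25*√6/37196438 ≈ -0.00011760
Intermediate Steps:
G = (25 + √6)² (G = (√6 + 25)² = (25 + √6)² ≈ 753.47)
1/(G - 9257) = 1/((25 + √6)² - 9257) = 1/(-9257 + (25 + √6)²)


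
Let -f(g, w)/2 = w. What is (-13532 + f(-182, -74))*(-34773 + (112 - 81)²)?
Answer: 452539808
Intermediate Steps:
f(g, w) = -2*w
(-13532 + f(-182, -74))*(-34773 + (112 - 81)²) = (-13532 - 2*(-74))*(-34773 + (112 - 81)²) = (-13532 + 148)*(-34773 + 31²) = -13384*(-34773 + 961) = -13384*(-33812) = 452539808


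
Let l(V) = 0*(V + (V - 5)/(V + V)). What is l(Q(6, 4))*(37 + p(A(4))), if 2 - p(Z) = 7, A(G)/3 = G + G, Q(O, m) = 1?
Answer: 0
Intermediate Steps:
A(G) = 6*G (A(G) = 3*(G + G) = 3*(2*G) = 6*G)
p(Z) = -5 (p(Z) = 2 - 1*7 = 2 - 7 = -5)
l(V) = 0 (l(V) = 0*(V + (-5 + V)/((2*V))) = 0*(V + (-5 + V)*(1/(2*V))) = 0*(V + (-5 + V)/(2*V)) = 0)
l(Q(6, 4))*(37 + p(A(4))) = 0*(37 - 5) = 0*32 = 0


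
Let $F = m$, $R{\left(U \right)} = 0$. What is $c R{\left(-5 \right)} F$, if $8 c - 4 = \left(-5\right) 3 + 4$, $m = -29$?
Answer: $0$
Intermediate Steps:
$c = - \frac{7}{8}$ ($c = \frac{1}{2} + \frac{\left(-5\right) 3 + 4}{8} = \frac{1}{2} + \frac{-15 + 4}{8} = \frac{1}{2} + \frac{1}{8} \left(-11\right) = \frac{1}{2} - \frac{11}{8} = - \frac{7}{8} \approx -0.875$)
$F = -29$
$c R{\left(-5 \right)} F = \left(- \frac{7}{8}\right) 0 \left(-29\right) = 0 \left(-29\right) = 0$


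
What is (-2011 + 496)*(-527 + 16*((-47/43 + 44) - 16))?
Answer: 6285735/43 ≈ 1.4618e+5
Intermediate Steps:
(-2011 + 496)*(-527 + 16*((-47/43 + 44) - 16)) = -1515*(-527 + 16*((-47*1/43 + 44) - 16)) = -1515*(-527 + 16*((-47/43 + 44) - 16)) = -1515*(-527 + 16*(1845/43 - 16)) = -1515*(-527 + 16*(1157/43)) = -1515*(-527 + 18512/43) = -1515*(-4149/43) = 6285735/43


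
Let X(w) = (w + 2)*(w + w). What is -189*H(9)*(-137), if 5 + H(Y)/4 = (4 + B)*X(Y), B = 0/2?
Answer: 81511164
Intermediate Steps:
X(w) = 2*w*(2 + w) (X(w) = (2 + w)*(2*w) = 2*w*(2 + w))
B = 0 (B = 0*(½) = 0)
H(Y) = -20 + 32*Y*(2 + Y) (H(Y) = -20 + 4*((4 + 0)*(2*Y*(2 + Y))) = -20 + 4*(4*(2*Y*(2 + Y))) = -20 + 4*(8*Y*(2 + Y)) = -20 + 32*Y*(2 + Y))
-189*H(9)*(-137) = -189*(-20 + 32*9*(2 + 9))*(-137) = -189*(-20 + 32*9*11)*(-137) = -189*(-20 + 3168)*(-137) = -189*3148*(-137) = -594972*(-137) = 81511164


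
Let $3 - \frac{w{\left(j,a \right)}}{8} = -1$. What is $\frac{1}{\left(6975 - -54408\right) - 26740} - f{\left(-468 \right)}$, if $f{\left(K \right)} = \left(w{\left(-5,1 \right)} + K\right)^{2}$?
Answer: $- \frac{6585495727}{34643} \approx -1.901 \cdot 10^{5}$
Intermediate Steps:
$w{\left(j,a \right)} = 32$ ($w{\left(j,a \right)} = 24 - -8 = 24 + 8 = 32$)
$f{\left(K \right)} = \left(32 + K\right)^{2}$
$\frac{1}{\left(6975 - -54408\right) - 26740} - f{\left(-468 \right)} = \frac{1}{\left(6975 - -54408\right) - 26740} - \left(32 - 468\right)^{2} = \frac{1}{\left(6975 + 54408\right) - 26740} - \left(-436\right)^{2} = \frac{1}{61383 - 26740} - 190096 = \frac{1}{34643} - 190096 = - \frac{6585495727}{34643}$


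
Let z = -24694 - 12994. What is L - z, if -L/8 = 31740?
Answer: -216232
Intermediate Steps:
L = -253920 (L = -8*31740 = -253920)
z = -37688
L - z = -253920 - 1*(-37688) = -253920 + 37688 = -216232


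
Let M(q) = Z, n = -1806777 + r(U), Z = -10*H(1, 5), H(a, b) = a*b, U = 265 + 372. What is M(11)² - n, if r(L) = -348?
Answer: 1809625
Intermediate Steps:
U = 637
Z = -50 (Z = -10*5 = -50)
n = -1807125 (n = -1806777 - 348 = -1807125)
M(q) = -50
M(11)² - n = (-50)² - 1*(-1807125) = 2500 + 1807125 = 1809625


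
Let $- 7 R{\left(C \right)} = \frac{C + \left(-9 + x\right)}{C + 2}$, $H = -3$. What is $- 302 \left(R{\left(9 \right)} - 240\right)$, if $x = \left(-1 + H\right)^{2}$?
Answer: $\frac{5585792}{77} \approx 72543.0$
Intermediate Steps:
$x = 16$ ($x = \left(-1 - 3\right)^{2} = \left(-4\right)^{2} = 16$)
$R{\left(C \right)} = - \frac{7 + C}{7 \left(2 + C\right)}$ ($R{\left(C \right)} = - \frac{\left(C + \left(-9 + 16\right)\right) \frac{1}{C + 2}}{7} = - \frac{\left(C + 7\right) \frac{1}{2 + C}}{7} = - \frac{\left(7 + C\right) \frac{1}{2 + C}}{7} = - \frac{\frac{1}{2 + C} \left(7 + C\right)}{7} = - \frac{7 + C}{7 \left(2 + C\right)}$)
$- 302 \left(R{\left(9 \right)} - 240\right) = - 302 \left(\frac{-7 - 9}{7 \left(2 + 9\right)} - 240\right) = - 302 \left(\frac{-7 - 9}{7 \cdot 11} - 240\right) = - 302 \left(\frac{1}{7} \cdot \frac{1}{11} \left(-16\right) - 240\right) = - 302 \left(- \frac{16}{77} - 240\right) = \left(-302\right) \left(- \frac{18496}{77}\right) = \frac{5585792}{77}$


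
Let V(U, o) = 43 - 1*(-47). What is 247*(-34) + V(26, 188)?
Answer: -8308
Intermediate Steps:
V(U, o) = 90 (V(U, o) = 43 + 47 = 90)
247*(-34) + V(26, 188) = 247*(-34) + 90 = -8398 + 90 = -8308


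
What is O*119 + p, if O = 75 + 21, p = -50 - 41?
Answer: 11333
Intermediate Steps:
p = -91
O = 96
O*119 + p = 96*119 - 91 = 11424 - 91 = 11333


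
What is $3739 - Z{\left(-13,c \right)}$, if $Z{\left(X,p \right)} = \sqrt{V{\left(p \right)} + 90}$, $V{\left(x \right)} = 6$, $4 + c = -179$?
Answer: $3739 - 4 \sqrt{6} \approx 3729.2$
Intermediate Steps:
$c = -183$ ($c = -4 - 179 = -183$)
$Z{\left(X,p \right)} = 4 \sqrt{6}$ ($Z{\left(X,p \right)} = \sqrt{6 + 90} = \sqrt{96} = 4 \sqrt{6}$)
$3739 - Z{\left(-13,c \right)} = 3739 - 4 \sqrt{6}$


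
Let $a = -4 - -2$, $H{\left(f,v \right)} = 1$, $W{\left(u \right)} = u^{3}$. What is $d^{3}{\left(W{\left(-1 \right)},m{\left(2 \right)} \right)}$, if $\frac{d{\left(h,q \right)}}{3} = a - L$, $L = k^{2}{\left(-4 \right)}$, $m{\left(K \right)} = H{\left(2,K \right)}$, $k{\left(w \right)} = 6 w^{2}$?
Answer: $-21148222722264$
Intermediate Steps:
$m{\left(K \right)} = 1$
$a = -2$ ($a = -4 + 2 = -2$)
$L = 9216$ ($L = \left(6 \left(-4\right)^{2}\right)^{2} = \left(6 \cdot 16\right)^{2} = 96^{2} = 9216$)
$d{\left(h,q \right)} = -27654$ ($d{\left(h,q \right)} = 3 \left(-2 - 9216\right) = 3 \left(-9218\right) = -27654$)
$d^{3}{\left(W{\left(-1 \right)},m{\left(2 \right)} \right)} = \left(-27654\right)^{3} = -21148222722264$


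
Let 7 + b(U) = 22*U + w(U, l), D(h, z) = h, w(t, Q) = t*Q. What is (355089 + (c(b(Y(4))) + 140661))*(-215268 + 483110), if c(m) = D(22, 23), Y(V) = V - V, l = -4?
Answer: 132788564024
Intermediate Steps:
w(t, Q) = Q*t
Y(V) = 0
b(U) = -7 + 18*U (b(U) = -7 + (22*U - 4*U) = -7 + 18*U)
c(m) = 22
(355089 + (c(b(Y(4))) + 140661))*(-215268 + 483110) = (355089 + (22 + 140661))*(-215268 + 483110) = (355089 + 140683)*267842 = 495772*267842 = 132788564024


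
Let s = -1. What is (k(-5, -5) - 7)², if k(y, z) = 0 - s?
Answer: 36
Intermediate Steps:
k(y, z) = 1 (k(y, z) = 0 - 1*(-1) = 0 + 1 = 1)
(k(-5, -5) - 7)² = (1 - 7)² = (-6)² = 36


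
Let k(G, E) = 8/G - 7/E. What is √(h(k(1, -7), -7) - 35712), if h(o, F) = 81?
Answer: 3*I*√3959 ≈ 188.76*I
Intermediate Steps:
k(G, E) = -7/E + 8/G
√(h(k(1, -7), -7) - 35712) = √(81 - 35712) = √(-35631) = 3*I*√3959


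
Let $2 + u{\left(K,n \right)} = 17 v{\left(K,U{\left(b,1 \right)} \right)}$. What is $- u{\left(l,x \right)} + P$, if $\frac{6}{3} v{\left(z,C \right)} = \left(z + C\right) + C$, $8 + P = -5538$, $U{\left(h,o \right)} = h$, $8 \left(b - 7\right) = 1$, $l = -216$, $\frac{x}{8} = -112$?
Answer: $- \frac{30633}{8} \approx -3829.1$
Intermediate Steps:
$x = -896$ ($x = 8 \left(-112\right) = -896$)
$b = \frac{57}{8}$ ($b = 7 + \frac{1}{8} \cdot 1 = 7 + \frac{1}{8} = \frac{57}{8} \approx 7.125$)
$P = -5546$ ($P = -8 - 5538 = -5546$)
$v{\left(z,C \right)} = C + \frac{z}{2}$ ($v{\left(z,C \right)} = \frac{\left(z + C\right) + C}{2} = \frac{\left(C + z\right) + C}{2} = \frac{z + 2 C}{2} = C + \frac{z}{2}$)
$u{\left(K,n \right)} = \frac{953}{8} + \frac{17 K}{2}$ ($u{\left(K,n \right)} = -2 + 17 \left(\frac{57}{8} + \frac{K}{2}\right) = -2 + \left(\frac{969}{8} + \frac{17 K}{2}\right) = \frac{953}{8} + \frac{17 K}{2}$)
$- u{\left(l,x \right)} + P = - (\frac{953}{8} + \frac{17}{2} \left(-216\right)) - 5546 = - (\frac{953}{8} - 1836) - 5546 = \left(-1\right) \left(- \frac{13735}{8}\right) - 5546 = \frac{13735}{8} - 5546 = - \frac{30633}{8}$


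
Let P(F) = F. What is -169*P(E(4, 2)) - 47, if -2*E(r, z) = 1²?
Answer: 75/2 ≈ 37.500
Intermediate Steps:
E(r, z) = -½ (E(r, z) = -½*1² = -½*1 = -½)
-169*P(E(4, 2)) - 47 = -169*(-½) - 47 = 169/2 - 47 = 75/2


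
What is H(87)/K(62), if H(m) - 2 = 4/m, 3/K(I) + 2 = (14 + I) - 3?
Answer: 12638/261 ≈ 48.421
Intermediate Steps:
K(I) = 3/(9 + I) (K(I) = 3/(-2 + ((14 + I) - 3)) = 3/(-2 + (11 + I)) = 3/(9 + I))
H(m) = 2 + 4/m
H(87)/K(62) = (2 + 4/87)/((3/(9 + 62))) = (2 + 4*(1/87))/((3/71)) = (2 + 4/87)/((3*(1/71))) = 178/(87*(3/71)) = (178/87)*(71/3) = 12638/261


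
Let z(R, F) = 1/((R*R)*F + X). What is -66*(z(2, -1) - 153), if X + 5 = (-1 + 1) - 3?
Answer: 20207/2 ≈ 10104.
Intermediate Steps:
X = -8 (X = -5 + ((-1 + 1) - 3) = -5 + (0 - 3) = -5 - 3 = -8)
z(R, F) = 1/(-8 + F*R²) (z(R, F) = 1/((R*R)*F - 8) = 1/(R²*F - 8) = 1/(F*R² - 8) = 1/(-8 + F*R²))
-66*(z(2, -1) - 153) = -66*(1/(-8 - 1*2²) - 153) = -66*(1/(-8 - 1*4) - 153) = -66*(1/(-8 - 4) - 153) = -66*(1/(-12) - 153) = -66*(-1/12 - 153) = -66*(-1837/12) = 20207/2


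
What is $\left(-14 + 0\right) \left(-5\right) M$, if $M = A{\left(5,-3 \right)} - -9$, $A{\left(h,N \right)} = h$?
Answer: $980$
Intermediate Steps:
$M = 14$ ($M = 5 - -9 = 5 + 9 = 14$)
$\left(-14 + 0\right) \left(-5\right) M = \left(-14 + 0\right) \left(-5\right) 14 = \left(-14\right) \left(-5\right) 14 = 70 \cdot 14 = 980$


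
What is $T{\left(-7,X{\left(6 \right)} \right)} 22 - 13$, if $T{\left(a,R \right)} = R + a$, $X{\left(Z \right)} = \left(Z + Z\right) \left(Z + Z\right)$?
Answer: $3001$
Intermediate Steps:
$X{\left(Z \right)} = 4 Z^{2}$ ($X{\left(Z \right)} = 2 Z 2 Z = 4 Z^{2}$)
$T{\left(-7,X{\left(6 \right)} \right)} 22 - 13 = \left(4 \cdot 6^{2} - 7\right) 22 - 13 = \left(4 \cdot 36 - 7\right) 22 - 13 = \left(144 - 7\right) 22 - 13 = 137 \cdot 22 - 13 = 3014 - 13 = 3001$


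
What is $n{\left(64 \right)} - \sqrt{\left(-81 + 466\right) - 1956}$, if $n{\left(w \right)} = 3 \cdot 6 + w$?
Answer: $82 - i \sqrt{1571} \approx 82.0 - 39.636 i$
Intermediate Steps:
$n{\left(w \right)} = 18 + w$
$n{\left(64 \right)} - \sqrt{\left(-81 + 466\right) - 1956} = \left(18 + 64\right) - \sqrt{\left(-81 + 466\right) - 1956} = 82 - \sqrt{385 - 1956} = 82 - \sqrt{-1571} = 82 - i \sqrt{1571}$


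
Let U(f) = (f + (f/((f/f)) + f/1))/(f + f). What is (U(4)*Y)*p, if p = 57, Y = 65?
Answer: 11115/2 ≈ 5557.5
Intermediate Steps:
U(f) = 3/2 (U(f) = (f + (f/1 + f*1))/((2*f)) = (f + (f*1 + f))*(1/(2*f)) = (f + (f + f))*(1/(2*f)) = (f + 2*f)*(1/(2*f)) = (3*f)*(1/(2*f)) = 3/2)
(U(4)*Y)*p = ((3/2)*65)*57 = (195/2)*57 = 11115/2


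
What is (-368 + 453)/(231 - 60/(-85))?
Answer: 1445/3939 ≈ 0.36684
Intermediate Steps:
(-368 + 453)/(231 - 60/(-85)) = 85/(231 - 60*(-1/85)) = 85/(231 + 12/17) = 85/(3939/17) = 85*(17/3939) = 1445/3939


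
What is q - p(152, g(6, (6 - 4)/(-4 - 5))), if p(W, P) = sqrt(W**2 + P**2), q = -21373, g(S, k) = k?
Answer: -21373 - 2*sqrt(467857)/9 ≈ -21525.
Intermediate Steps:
p(W, P) = sqrt(P**2 + W**2)
q - p(152, g(6, (6 - 4)/(-4 - 5))) = -21373 - sqrt(((6 - 4)/(-4 - 5))**2 + 152**2) = -21373 - sqrt((2/(-9))**2 + 23104) = -21373 - sqrt((2*(-1/9))**2 + 23104) = -21373 - sqrt((-2/9)**2 + 23104) = -21373 - sqrt(4/81 + 23104) = -21373 - sqrt(1871428/81) = -21373 - 2*sqrt(467857)/9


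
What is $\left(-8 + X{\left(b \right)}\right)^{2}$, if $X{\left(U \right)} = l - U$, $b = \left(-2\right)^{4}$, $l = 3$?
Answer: $441$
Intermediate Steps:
$b = 16$
$X{\left(U \right)} = 3 - U$
$\left(-8 + X{\left(b \right)}\right)^{2} = \left(-8 + \left(3 - 16\right)\right)^{2} = \left(-8 - 13\right)^{2} = \left(-21\right)^{2} = 441$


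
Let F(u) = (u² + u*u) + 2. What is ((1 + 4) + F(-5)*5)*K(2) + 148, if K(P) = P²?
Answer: 1208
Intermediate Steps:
F(u) = 2 + 2*u² (F(u) = (u² + u²) + 2 = 2*u² + 2 = 2 + 2*u²)
((1 + 4) + F(-5)*5)*K(2) + 148 = ((1 + 4) + (2 + 2*(-5)²)*5)*2² + 148 = (5 + (2 + 2*25)*5)*4 + 148 = (5 + (2 + 50)*5)*4 + 148 = (5 + 52*5)*4 + 148 = (5 + 260)*4 + 148 = 265*4 + 148 = 1060 + 148 = 1208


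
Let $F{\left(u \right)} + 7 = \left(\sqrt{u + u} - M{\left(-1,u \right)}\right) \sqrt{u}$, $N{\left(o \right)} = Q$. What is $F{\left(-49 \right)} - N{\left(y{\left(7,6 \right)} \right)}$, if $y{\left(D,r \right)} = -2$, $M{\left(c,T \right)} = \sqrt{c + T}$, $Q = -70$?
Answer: $63 - 14 \sqrt{2} \approx 43.201$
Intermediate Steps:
$M{\left(c,T \right)} = \sqrt{T + c}$
$N{\left(o \right)} = -70$
$F{\left(u \right)} = -7 + \sqrt{u} \left(- \sqrt{-1 + u} + \sqrt{2} \sqrt{u}\right)$ ($F{\left(u \right)} = -7 + \left(\sqrt{u + u} - \sqrt{u - 1}\right) \sqrt{u} = -7 + \left(\sqrt{2 u} - \sqrt{-1 + u}\right) \sqrt{u} = -7 + \left(\sqrt{2} \sqrt{u} - \sqrt{-1 + u}\right) \sqrt{u} = -7 + \left(- \sqrt{-1 + u} + \sqrt{2} \sqrt{u}\right) \sqrt{u} = -7 + \sqrt{u} \left(- \sqrt{-1 + u} + \sqrt{2} \sqrt{u}\right)$)
$F{\left(-49 \right)} - N{\left(y{\left(7,6 \right)} \right)} = \left(-7 - 49 \sqrt{2} - \sqrt{-49} \sqrt{-1 - 49}\right) - -70 = \left(-7 - 49 \sqrt{2} - 7 i \sqrt{-50}\right) + 70 = \left(-7 - 49 \sqrt{2} - 7 i 5 i \sqrt{2}\right) + 70 = \left(-7 - 49 \sqrt{2} + 35 \sqrt{2}\right) + 70 = \left(-7 - 14 \sqrt{2}\right) + 70 = 63 - 14 \sqrt{2}$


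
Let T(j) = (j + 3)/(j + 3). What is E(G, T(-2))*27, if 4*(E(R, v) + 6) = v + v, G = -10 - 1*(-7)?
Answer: -297/2 ≈ -148.50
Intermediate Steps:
T(j) = 1 (T(j) = (3 + j)/(3 + j) = 1)
G = -3 (G = -10 + 7 = -3)
E(R, v) = -6 + v/2 (E(R, v) = -6 + (v + v)/4 = -6 + (2*v)/4 = -6 + v/2)
E(G, T(-2))*27 = (-6 + (½)*1)*27 = (-6 + ½)*27 = -11/2*27 = -297/2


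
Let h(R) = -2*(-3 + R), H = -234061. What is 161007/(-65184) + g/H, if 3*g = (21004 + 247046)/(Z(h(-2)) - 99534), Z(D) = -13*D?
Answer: -115239255159/46654911008 ≈ -2.4700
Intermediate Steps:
h(R) = 6 - 2*R
g = -44675/49832 (g = ((21004 + 247046)/(-13*(6 - 2*(-2)) - 99534))/3 = (268050/(-13*(6 + 4) - 99534))/3 = (268050/(-13*10 - 99534))/3 = (268050/(-130 - 99534))/3 = (268050/(-99664))/3 = (268050*(-1/99664))/3 = (⅓)*(-134025/49832) = -44675/49832 ≈ -0.89651)
161007/(-65184) + g/H = 161007/(-65184) - 44675/49832/(-234061) = 161007*(-1/65184) - 44675/49832*(-1/234061) = -7667/3104 + 44675/11663727752 = -115239255159/46654911008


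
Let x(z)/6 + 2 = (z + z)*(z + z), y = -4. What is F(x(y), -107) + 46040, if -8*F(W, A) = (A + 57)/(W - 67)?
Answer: 11233765/244 ≈ 46040.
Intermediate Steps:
x(z) = -12 + 24*z**2 (x(z) = -12 + 6*((z + z)*(z + z)) = -12 + 6*((2*z)*(2*z)) = -12 + 6*(4*z**2) = -12 + 24*z**2)
F(W, A) = -(57 + A)/(8*(-67 + W)) (F(W, A) = -(A + 57)/(8*(W - 67)) = -(57 + A)/(8*(-67 + W)))
F(x(y), -107) + 46040 = (-57 - 1*(-107))/(8*(-67 + (-12 + 24*(-4)**2))) + 46040 = (-57 + 107)/(8*(-67 + (-12 + 24*16))) + 46040 = (1/8)*50/(-67 + (-12 + 384)) + 46040 = (1/8)*50/(-67 + 372) + 46040 = (1/8)*50/305 + 46040 = (1/8)*(1/305)*50 + 46040 = 5/244 + 46040 = 11233765/244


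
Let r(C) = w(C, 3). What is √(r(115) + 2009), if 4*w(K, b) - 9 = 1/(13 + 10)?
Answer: √1063957/23 ≈ 44.847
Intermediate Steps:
w(K, b) = 52/23 (w(K, b) = 9/4 + 1/(4*(13 + 10)) = 9/4 + (¼)/23 = 9/4 + (¼)*(1/23) = 9/4 + 1/92 = 52/23)
r(C) = 52/23
√(r(115) + 2009) = √(52/23 + 2009) = √(46259/23) = √1063957/23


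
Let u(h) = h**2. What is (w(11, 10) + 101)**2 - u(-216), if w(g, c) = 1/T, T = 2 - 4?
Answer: -146223/4 ≈ -36556.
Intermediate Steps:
T = -2
w(g, c) = -1/2 (w(g, c) = 1/(-2) = -1/2)
(w(11, 10) + 101)**2 - u(-216) = (-1/2 + 101)**2 - 1*(-216)**2 = (201/2)**2 - 1*46656 = 40401/4 - 46656 = -146223/4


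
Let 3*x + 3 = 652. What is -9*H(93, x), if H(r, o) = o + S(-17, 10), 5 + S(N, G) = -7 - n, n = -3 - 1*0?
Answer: -1866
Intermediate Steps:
x = 649/3 (x = -1 + (1/3)*652 = -1 + 652/3 = 649/3 ≈ 216.33)
n = -3 (n = -3 + 0 = -3)
S(N, G) = -9 (S(N, G) = -5 + (-7 - 1*(-3)) = -5 + (-7 + 3) = -5 - 4 = -9)
H(r, o) = -9 + o (H(r, o) = o - 9 = -9 + o)
-9*H(93, x) = -9*(-9 + 649/3) = -9*622/3 = -1866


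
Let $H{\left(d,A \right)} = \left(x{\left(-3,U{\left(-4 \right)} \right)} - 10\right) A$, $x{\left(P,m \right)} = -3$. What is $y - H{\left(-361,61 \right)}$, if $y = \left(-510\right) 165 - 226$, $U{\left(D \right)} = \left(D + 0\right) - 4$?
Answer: $-83583$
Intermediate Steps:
$U{\left(D \right)} = -4 + D$ ($U{\left(D \right)} = D - 4 = -4 + D$)
$H{\left(d,A \right)} = - 13 A$ ($H{\left(d,A \right)} = \left(-3 - 10\right) A = - 13 A$)
$y = -84376$ ($y = -84150 - 226 = -84376$)
$y - H{\left(-361,61 \right)} = -84376 - \left(-13\right) 61 = -84376 - -793 = -84376 + 793 = -83583$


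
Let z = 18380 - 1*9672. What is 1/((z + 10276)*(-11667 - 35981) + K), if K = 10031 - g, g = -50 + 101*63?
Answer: -1/904545914 ≈ -1.1055e-9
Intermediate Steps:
z = 8708 (z = 18380 - 9672 = 8708)
g = 6313 (g = -50 + 6363 = 6313)
K = 3718 (K = 10031 - 1*6313 = 10031 - 6313 = 3718)
1/((z + 10276)*(-11667 - 35981) + K) = 1/((8708 + 10276)*(-11667 - 35981) + 3718) = 1/(18984*(-47648) + 3718) = 1/(-904549632 + 3718) = 1/(-904545914) = -1/904545914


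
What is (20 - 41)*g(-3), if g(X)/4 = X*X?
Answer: -756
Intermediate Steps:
g(X) = 4*X² (g(X) = 4*(X*X) = 4*X²)
(20 - 41)*g(-3) = (20 - 41)*(4*(-3)²) = -84*9 = -21*36 = -756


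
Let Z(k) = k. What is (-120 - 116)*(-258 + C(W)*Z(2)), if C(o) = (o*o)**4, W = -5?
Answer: -184314112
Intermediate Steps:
C(o) = o**8 (C(o) = (o**2)**4 = o**8)
(-120 - 116)*(-258 + C(W)*Z(2)) = (-120 - 116)*(-258 + (-5)**8*2) = -236*(-258 + 390625*2) = -236*(-258 + 781250) = -236*780992 = -184314112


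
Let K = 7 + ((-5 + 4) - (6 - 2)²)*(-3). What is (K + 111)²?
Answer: 28561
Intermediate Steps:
K = 58 (K = 7 + (-1 - 1*4²)*(-3) = 7 + (-1 - 1*16)*(-3) = 7 + (-1 - 16)*(-3) = 7 - 17*(-3) = 7 + 51 = 58)
(K + 111)² = (58 + 111)² = 169² = 28561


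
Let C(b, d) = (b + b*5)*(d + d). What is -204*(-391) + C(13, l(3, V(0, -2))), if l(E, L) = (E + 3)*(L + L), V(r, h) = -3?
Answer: 74148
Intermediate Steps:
l(E, L) = 2*L*(3 + E) (l(E, L) = (3 + E)*(2*L) = 2*L*(3 + E))
C(b, d) = 12*b*d (C(b, d) = (b + 5*b)*(2*d) = (6*b)*(2*d) = 12*b*d)
-204*(-391) + C(13, l(3, V(0, -2))) = -204*(-391) + 12*13*(2*(-3)*(3 + 3)) = 79764 + 12*13*(2*(-3)*6) = 79764 + 12*13*(-36) = 79764 - 5616 = 74148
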